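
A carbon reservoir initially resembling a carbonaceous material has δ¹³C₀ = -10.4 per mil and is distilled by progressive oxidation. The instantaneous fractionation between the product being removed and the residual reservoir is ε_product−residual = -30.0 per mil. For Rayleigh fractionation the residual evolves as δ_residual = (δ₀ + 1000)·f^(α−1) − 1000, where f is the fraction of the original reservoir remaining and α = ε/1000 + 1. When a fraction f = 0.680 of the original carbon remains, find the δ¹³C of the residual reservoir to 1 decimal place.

Rayleigh residual: δ_res = (δ₀ + 1000)·f^(α−1) − 1000
α = ε/1000 + 1 = 0.97000, so α − 1 = -0.03000
f^(α−1) = 0.680^(-0.03000) = 1.011637
δ_res = (-10.4 + 1000) × 1.011637 − 1000 = 1001.116 − 1000 = 1.12 per mil

1.1 per mil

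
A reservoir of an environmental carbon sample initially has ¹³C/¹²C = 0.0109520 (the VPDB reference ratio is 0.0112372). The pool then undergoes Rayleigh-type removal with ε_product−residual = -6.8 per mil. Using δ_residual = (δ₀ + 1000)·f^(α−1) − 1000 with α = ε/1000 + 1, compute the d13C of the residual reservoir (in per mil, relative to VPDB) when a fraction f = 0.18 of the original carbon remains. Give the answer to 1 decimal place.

δ₀ = (0.0109520/0.0112372 − 1)×1000 = (0.974620 − 1)×1000 = -25.380 per mil
α − 1 = ε/1000 = -0.0068
f^(α−1) = 0.18^(-0.0068) = 1.011729
δ_res = (-25.380 + 1000) × 1.011729 − 1000 = 986.051 − 1000 = -13.95 per mil

-13.9 per mil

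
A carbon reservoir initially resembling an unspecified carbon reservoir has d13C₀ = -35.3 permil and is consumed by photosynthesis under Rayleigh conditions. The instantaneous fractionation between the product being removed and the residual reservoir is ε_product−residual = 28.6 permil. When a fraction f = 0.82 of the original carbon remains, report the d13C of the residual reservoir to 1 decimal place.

-40.8 permil

Rayleigh residual: δ_res = (δ₀ + 1000)·f^(α−1) − 1000
α = ε/1000 + 1 = 1.02860, so α − 1 = 0.02860
f^(α−1) = 0.82^(0.02860) = 0.994340
δ_res = (-35.3 + 1000) × 0.994340 − 1000 = 959.240 − 1000 = -40.76 permil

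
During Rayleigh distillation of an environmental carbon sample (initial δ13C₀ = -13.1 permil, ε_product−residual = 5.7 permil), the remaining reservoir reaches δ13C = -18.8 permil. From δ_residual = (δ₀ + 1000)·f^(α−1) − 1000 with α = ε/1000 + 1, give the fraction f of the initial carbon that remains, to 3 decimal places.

0.362

α − 1 = ε/1000 = 0.0057
(δ_res + 1000)/(δ₀ + 1000) = (-18.8 + 1000)/(-13.1 + 1000) = 981.2/986.9 = 0.994224
f = 0.994224^(1/0.0057) = exp(ln(0.994224)/0.0057) = exp(-0.00579/0.0057)
f = exp(-1.0162) = 0.3620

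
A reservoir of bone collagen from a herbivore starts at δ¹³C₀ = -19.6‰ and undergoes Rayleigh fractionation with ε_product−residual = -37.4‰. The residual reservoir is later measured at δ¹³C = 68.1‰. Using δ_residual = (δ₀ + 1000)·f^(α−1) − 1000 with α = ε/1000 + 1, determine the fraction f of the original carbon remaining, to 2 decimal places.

0.10

α − 1 = ε/1000 = -0.0374
(δ_res + 1000)/(δ₀ + 1000) = (68.1 + 1000)/(-19.6 + 1000) = 1068.1/980.4 = 1.089453
f = 1.089453^(1/-0.0374) = exp(ln(1.089453)/-0.0374) = exp(0.08568/-0.0374)
f = exp(-2.2908) = 0.1012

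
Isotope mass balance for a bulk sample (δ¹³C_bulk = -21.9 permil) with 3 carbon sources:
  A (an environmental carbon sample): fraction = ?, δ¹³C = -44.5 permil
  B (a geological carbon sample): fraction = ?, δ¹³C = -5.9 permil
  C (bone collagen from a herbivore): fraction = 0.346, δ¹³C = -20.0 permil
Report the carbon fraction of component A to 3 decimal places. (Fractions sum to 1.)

0.288

Let f_A and f_B be the unknown fractions; fractions sum to 1 so f_A + f_B = 0.654.
Mass balance: Σ fᵢ·δᵢ = δ_bulk ⇒ f_A·(-44.5) + f_B·(-5.9) = -21.9 − (-6.920) = -14.980
Substitute f_B = 0.654 − f_A:
f_A·(-44.5 − -5.9) = -14.980 − 0.654×(-5.9) = -11.121
f_A = -11.121 / -38.6 = 0.2881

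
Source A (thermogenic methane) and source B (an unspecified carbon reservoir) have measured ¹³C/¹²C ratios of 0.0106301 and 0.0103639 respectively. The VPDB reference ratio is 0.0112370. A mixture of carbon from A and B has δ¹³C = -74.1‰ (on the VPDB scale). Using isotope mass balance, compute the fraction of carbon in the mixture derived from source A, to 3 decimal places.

δ_A = (0.0106301/0.0112370 − 1)×1000 = (0.945991 − 1)×1000 = -54.009‰
δ_B = (0.0103639/0.0112370 − 1)×1000 = (0.922301 − 1)×1000 = -77.699‰
f_A = (δ_mix − δ_B)/(δ_A − δ_B) = (-74.1 − (-77.699))/(-54.009 − (-77.699))
f_A = 3.599 / 23.690 = 0.1519

0.152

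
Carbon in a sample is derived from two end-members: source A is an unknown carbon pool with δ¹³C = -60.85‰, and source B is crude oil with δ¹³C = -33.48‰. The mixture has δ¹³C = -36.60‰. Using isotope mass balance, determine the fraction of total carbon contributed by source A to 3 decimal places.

δ_mix = f_A·δ_A + (1 − f_A)·δ_B  ⇒  f_A = (δ_mix − δ_B)/(δ_A − δ_B)
f_A = (-36.60 − (-33.48)) / (-60.85 − (-33.48))
f_A = -3.12 / -27.37 = 0.1140

0.114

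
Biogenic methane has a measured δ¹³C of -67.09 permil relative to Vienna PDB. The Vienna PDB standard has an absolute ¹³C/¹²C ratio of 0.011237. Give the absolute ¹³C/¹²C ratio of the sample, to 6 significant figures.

R_sample = R_standard × (δ¹³C/1000 + 1)
R_sample = 0.011237 × (-67.09/1000 + 1) = 0.011237 × 0.932910
R_sample = 0.0104831

0.0104831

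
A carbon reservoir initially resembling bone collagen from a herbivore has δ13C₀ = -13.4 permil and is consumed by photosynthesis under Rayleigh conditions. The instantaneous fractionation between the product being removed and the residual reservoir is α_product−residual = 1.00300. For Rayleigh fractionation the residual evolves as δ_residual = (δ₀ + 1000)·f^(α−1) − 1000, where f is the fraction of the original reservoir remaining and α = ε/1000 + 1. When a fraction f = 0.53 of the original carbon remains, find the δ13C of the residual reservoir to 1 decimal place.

Rayleigh residual: δ_res = (δ₀ + 1000)·f^(α−1) − 1000
α − 1 = 0.00300
f^(α−1) = 0.53^(0.00300) = 0.998097
δ_res = (-13.4 + 1000) × 0.998097 − 1000 = 984.723 − 1000 = -15.28 permil

-15.3 permil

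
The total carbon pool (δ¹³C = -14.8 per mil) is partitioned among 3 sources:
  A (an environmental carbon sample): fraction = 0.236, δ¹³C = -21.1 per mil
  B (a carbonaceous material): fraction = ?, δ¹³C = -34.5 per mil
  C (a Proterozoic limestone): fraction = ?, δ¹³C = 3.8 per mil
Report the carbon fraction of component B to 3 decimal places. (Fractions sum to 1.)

Let f_B and f_C be the unknown fractions; fractions sum to 1 so f_B + f_C = 0.764.
Mass balance: Σ fᵢ·δᵢ = δ_bulk ⇒ f_B·(-34.5) + f_C·(3.8) = -14.8 − (-4.980) = -9.820
Substitute f_C = 0.764 − f_B:
f_B·(-34.5 − 3.8) = -9.820 − 0.764×(3.8) = -12.724
f_B = -12.724 / -38.3 = 0.3322

0.332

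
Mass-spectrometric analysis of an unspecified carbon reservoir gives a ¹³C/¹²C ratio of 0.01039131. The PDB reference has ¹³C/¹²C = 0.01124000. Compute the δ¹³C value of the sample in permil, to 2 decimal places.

-75.51 permil

δ¹³C = (R_sample / R_standard − 1) × 1000
R_sample / R_standard = 0.01039131 / 0.01124000 = 0.924494
δ¹³C = (0.924494 − 1) × 1000 = -75.506 permil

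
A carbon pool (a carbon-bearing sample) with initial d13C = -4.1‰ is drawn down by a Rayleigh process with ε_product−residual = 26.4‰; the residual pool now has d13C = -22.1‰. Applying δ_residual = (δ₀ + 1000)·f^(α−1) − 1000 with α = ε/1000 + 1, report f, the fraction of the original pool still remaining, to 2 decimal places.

0.50

α − 1 = ε/1000 = 0.0264
(δ_res + 1000)/(δ₀ + 1000) = (-22.1 + 1000)/(-4.1 + 1000) = 977.9/995.9 = 0.981926
f = 0.981926^(1/0.0264) = exp(ln(0.981926)/0.0264) = exp(-0.01824/0.0264)
f = exp(-0.6909) = 0.5011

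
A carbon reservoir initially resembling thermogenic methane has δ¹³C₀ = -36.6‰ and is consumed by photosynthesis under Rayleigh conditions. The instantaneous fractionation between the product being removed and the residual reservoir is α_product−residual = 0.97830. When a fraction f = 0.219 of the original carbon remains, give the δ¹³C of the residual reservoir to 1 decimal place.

-4.3‰

Rayleigh residual: δ_res = (δ₀ + 1000)·f^(α−1) − 1000
α − 1 = -0.02170
f^(α−1) = 0.219^(-0.02170) = 1.033504
δ_res = (-36.6 + 1000) × 1.033504 − 1000 = 995.678 − 1000 = -4.32‰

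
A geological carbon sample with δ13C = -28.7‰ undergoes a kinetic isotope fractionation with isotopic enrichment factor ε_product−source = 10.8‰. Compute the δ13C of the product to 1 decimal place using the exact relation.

To first order, δ_product ≈ δ_source + ε = -17.9‰.
Exactly, δ_product = (δ_source + 1000)·(ε/1000 + 1) − 1000.
δ_product = (-28.7 + 1000) × (10.8/1000 + 1) − 1000
δ_product = -18.21‰

-18.2‰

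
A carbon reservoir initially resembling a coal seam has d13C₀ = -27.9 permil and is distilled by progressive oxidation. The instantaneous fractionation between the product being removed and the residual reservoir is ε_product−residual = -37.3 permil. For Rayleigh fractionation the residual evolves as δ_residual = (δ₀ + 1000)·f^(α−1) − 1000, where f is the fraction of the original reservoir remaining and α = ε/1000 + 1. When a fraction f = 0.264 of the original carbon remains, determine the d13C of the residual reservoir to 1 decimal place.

Rayleigh residual: δ_res = (δ₀ + 1000)·f^(α−1) − 1000
α = ε/1000 + 1 = 0.96270, so α − 1 = -0.03730
f^(α−1) = 0.264^(-0.03730) = 1.050931
δ_res = (-27.9 + 1000) × 1.050931 − 1000 = 1021.610 − 1000 = 21.61 permil

21.6 permil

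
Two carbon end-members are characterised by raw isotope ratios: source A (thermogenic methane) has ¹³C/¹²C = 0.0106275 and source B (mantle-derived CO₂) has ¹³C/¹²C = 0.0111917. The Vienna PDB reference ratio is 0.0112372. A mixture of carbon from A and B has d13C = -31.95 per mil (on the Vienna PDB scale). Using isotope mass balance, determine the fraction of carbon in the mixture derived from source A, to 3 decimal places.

δ_A = (0.0106275/0.0112372 − 1)×1000 = (0.945743 − 1)×1000 = -54.257 per mil
δ_B = (0.0111917/0.0112372 − 1)×1000 = (0.995951 − 1)×1000 = -4.049 per mil
f_A = (δ_mix − δ_B)/(δ_A − δ_B) = (-31.95 − (-4.049))/(-54.257 − (-4.049))
f_A = -27.901 / -50.208 = 0.5557

0.556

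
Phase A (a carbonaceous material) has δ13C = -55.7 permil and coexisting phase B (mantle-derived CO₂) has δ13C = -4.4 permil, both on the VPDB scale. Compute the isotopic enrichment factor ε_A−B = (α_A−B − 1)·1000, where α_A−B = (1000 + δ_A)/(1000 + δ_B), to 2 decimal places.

α_A−B = (1000 + -55.7) / (1000 + -4.4) = 944.3 / 995.6 = 0.948473
ε_A−B = (0.948473 − 1) × 1000 = -51.527 permil
(The approximation ε ≈ δ_A − δ_B would give -51.3 permil.)

-51.53 permil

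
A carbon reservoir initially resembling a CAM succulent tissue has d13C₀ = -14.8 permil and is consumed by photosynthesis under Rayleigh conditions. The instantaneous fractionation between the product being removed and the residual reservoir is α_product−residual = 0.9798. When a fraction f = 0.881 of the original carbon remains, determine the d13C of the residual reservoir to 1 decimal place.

-12.3 permil

Rayleigh residual: δ_res = (δ₀ + 1000)·f^(α−1) − 1000
α − 1 = -0.02020
f^(α−1) = 0.881^(-0.02020) = 1.002563
δ_res = (-14.8 + 1000) × 1.002563 − 1000 = 987.725 − 1000 = -12.28 permil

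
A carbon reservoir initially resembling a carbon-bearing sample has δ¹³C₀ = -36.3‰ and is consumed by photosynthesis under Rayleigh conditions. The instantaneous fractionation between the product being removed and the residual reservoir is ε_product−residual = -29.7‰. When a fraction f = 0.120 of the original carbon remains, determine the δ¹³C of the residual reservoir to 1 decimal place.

Rayleigh residual: δ_res = (δ₀ + 1000)·f^(α−1) − 1000
α = ε/1000 + 1 = 0.97030, so α − 1 = -0.02970
f^(α−1) = 0.120^(-0.02970) = 1.064997
δ_res = (-36.3 + 1000) × 1.064997 − 1000 = 1026.337 − 1000 = 26.34‰

26.3‰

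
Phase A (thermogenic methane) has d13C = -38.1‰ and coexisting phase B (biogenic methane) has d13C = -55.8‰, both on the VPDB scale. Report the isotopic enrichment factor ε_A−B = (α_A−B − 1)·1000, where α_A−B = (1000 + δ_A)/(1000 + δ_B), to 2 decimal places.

α_A−B = (1000 + -38.1) / (1000 + -55.8) = 961.9 / 944.2 = 1.018746
ε_A−B = (1.018746 − 1) × 1000 = 18.746‰
(The approximation ε ≈ δ_A − δ_B would give 17.7‰.)

18.75‰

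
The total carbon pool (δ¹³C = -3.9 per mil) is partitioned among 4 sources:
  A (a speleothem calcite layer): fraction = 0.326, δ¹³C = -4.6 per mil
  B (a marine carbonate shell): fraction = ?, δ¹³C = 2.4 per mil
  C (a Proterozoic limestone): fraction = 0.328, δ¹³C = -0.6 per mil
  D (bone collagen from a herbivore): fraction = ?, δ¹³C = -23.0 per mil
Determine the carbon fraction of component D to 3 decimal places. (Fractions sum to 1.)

0.119

Let f_D and f_B be the unknown fractions; fractions sum to 1 so f_D + f_B = 0.346.
Mass balance: Σ fᵢ·δᵢ = δ_bulk ⇒ f_D·(-23.0) + f_B·(2.4) = -3.9 − (-1.696) = -2.204
Substitute f_B = 0.346 − f_D:
f_D·(-23.0 − 2.4) = -2.204 − 0.346×(2.4) = -3.034
f_D = -3.034 / -25.4 = 0.1194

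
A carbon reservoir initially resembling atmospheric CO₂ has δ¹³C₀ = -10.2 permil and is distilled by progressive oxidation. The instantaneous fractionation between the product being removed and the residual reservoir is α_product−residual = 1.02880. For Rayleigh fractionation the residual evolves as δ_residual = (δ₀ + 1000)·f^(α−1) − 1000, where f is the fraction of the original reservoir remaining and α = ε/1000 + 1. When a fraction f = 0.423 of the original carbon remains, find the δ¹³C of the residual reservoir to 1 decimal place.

-34.4 permil

Rayleigh residual: δ_res = (δ₀ + 1000)·f^(α−1) − 1000
α − 1 = 0.02880
f^(α−1) = 0.423^(0.02880) = 0.975525
δ_res = (-10.2 + 1000) × 0.975525 − 1000 = 965.575 − 1000 = -34.42 permil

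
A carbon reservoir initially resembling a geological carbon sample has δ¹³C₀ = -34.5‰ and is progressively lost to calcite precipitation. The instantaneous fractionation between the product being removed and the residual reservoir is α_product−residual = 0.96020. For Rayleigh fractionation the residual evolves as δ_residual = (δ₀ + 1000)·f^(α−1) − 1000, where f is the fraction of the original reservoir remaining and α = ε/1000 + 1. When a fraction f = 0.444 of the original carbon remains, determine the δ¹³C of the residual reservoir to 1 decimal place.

-2.8‰

Rayleigh residual: δ_res = (δ₀ + 1000)·f^(α−1) − 1000
α − 1 = -0.03980
f^(α−1) = 0.444^(-0.03980) = 1.032843
δ_res = (-34.5 + 1000) × 1.032843 − 1000 = 997.210 − 1000 = -2.79‰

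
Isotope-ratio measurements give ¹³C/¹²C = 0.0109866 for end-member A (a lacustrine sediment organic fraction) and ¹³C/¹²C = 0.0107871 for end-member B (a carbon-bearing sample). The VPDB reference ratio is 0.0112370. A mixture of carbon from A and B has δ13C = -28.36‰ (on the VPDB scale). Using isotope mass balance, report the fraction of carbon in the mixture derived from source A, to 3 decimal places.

0.658

δ_A = (0.0109866/0.0112370 − 1)×1000 = (0.977716 − 1)×1000 = -22.284‰
δ_B = (0.0107871/0.0112370 − 1)×1000 = (0.959963 − 1)×1000 = -40.037‰
f_A = (δ_mix − δ_B)/(δ_A − δ_B) = (-28.36 − (-40.037))/(-22.284 − (-40.037))
f_A = 11.677 / 17.754 = 0.6577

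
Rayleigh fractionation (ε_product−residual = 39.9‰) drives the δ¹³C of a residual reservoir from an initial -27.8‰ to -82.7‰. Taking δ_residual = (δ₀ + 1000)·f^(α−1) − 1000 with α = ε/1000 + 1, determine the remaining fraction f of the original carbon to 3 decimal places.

α − 1 = ε/1000 = 0.0399
(δ_res + 1000)/(δ₀ + 1000) = (-82.7 + 1000)/(-27.8 + 1000) = 917.3/972.2 = 0.943530
f = 0.943530^(1/0.0399) = exp(ln(0.943530)/0.0399) = exp(-0.05813/0.0399)
f = exp(-1.4568) = 0.2330

0.233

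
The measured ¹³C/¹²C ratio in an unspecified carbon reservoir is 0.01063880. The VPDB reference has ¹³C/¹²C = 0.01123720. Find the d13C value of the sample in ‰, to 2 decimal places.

d13C = (R_sample / R_standard − 1) × 1000
R_sample / R_standard = 0.01063880 / 0.01123720 = 0.946748
d13C = (0.946748 − 1) × 1000 = -53.252‰

-53.25‰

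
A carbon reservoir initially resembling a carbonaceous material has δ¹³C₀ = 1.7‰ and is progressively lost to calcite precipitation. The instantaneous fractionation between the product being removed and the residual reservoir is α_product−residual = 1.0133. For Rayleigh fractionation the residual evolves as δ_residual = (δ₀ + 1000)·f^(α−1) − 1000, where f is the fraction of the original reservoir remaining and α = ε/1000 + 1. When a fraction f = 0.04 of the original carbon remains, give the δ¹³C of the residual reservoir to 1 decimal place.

-40.3‰

Rayleigh residual: δ_res = (δ₀ + 1000)·f^(α−1) − 1000
α − 1 = 0.01330
f^(α−1) = 0.04^(0.01330) = 0.958092
δ_res = (1.7 + 1000) × 0.958092 − 1000 = 959.721 − 1000 = -40.28‰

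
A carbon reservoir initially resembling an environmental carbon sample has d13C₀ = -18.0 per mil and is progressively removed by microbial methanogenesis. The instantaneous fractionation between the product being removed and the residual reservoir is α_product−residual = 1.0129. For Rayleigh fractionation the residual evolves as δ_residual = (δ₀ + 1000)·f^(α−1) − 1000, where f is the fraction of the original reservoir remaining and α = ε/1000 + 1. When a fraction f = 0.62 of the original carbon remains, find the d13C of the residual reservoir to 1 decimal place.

-24.0 per mil

Rayleigh residual: δ_res = (δ₀ + 1000)·f^(α−1) − 1000
α − 1 = 0.01290
f^(α−1) = 0.62^(0.01290) = 0.993852
δ_res = (-18.0 + 1000) × 0.993852 − 1000 = 975.963 − 1000 = -24.04 per mil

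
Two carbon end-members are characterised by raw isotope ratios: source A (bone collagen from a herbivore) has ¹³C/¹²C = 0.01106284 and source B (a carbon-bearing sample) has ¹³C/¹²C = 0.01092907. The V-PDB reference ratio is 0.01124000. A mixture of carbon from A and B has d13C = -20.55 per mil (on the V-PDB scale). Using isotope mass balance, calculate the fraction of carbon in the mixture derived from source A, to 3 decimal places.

δ_A = (0.01106284/0.01124000 − 1)×1000 = (0.984238 − 1)×1000 = -15.762 per mil
δ_B = (0.01092907/0.01124000 − 1)×1000 = (0.972337 − 1)×1000 = -27.663 per mil
f_A = (δ_mix − δ_B)/(δ_A − δ_B) = (-20.55 − (-27.663))/(-15.762 − (-27.663))
f_A = 7.113 / 11.901 = 0.5977

0.598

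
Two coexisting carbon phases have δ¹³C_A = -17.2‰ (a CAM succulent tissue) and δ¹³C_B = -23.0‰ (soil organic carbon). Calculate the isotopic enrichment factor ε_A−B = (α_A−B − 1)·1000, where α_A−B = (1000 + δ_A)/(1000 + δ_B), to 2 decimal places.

5.94‰

α_A−B = (1000 + -17.2) / (1000 + -23.0) = 982.8 / 977.0 = 1.005937
ε_A−B = (1.005937 − 1) × 1000 = 5.937‰
(The approximation ε ≈ δ_A − δ_B would give 5.8‰.)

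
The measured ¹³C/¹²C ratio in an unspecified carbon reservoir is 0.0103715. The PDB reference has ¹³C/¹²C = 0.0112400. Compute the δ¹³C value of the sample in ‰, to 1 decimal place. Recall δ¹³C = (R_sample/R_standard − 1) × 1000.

-77.3‰

δ¹³C = (R_sample / R_standard − 1) × 1000
R_sample / R_standard = 0.0103715 / 0.0112400 = 0.922731
δ¹³C = (0.922731 − 1) × 1000 = -77.27‰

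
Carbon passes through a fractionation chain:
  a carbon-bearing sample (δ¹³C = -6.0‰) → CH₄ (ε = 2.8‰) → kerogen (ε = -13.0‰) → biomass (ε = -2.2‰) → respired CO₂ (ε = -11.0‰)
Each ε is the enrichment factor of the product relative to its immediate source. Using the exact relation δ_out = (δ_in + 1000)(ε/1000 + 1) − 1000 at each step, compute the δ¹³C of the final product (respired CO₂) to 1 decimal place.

step 1: δ = (-6.00 + 1000)·(2.8/1000 + 1) − 1000 = -3.22‰
step 2: δ = (-3.22 + 1000)·(-13.0/1000 + 1) − 1000 = -16.17‰
step 3: δ = (-16.17 + 1000)·(-2.2/1000 + 1) − 1000 = -18.34‰
step 4: δ = (-18.34 + 1000)·(-11.0/1000 + 1) − 1000 = -29.14‰

-29.1‰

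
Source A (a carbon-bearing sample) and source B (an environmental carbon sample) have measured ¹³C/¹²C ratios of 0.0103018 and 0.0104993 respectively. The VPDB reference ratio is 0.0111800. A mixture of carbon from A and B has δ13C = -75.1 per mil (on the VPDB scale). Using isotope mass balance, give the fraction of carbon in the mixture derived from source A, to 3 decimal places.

δ_A = (0.0103018/0.0111800 − 1)×1000 = (0.921449 − 1)×1000 = -78.551 per mil
δ_B = (0.0104993/0.0111800 − 1)×1000 = (0.939114 − 1)×1000 = -60.886 per mil
f_A = (δ_mix − δ_B)/(δ_A − δ_B) = (-75.1 − (-60.886))/(-78.551 − (-60.886))
f_A = -14.214 / -17.665 = 0.8046

0.805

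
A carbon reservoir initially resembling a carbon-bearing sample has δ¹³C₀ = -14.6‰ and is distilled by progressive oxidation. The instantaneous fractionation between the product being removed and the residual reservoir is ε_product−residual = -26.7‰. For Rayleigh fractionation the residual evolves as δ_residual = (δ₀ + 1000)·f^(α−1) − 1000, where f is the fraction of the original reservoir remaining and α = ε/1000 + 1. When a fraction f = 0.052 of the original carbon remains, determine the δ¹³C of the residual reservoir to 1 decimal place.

66.3‰

Rayleigh residual: δ_res = (δ₀ + 1000)·f^(α−1) − 1000
α = ε/1000 + 1 = 0.97330, so α − 1 = -0.02670
f^(α−1) = 0.052^(-0.02670) = 1.082138
δ_res = (-14.6 + 1000) × 1.082138 − 1000 = 1066.339 − 1000 = 66.34‰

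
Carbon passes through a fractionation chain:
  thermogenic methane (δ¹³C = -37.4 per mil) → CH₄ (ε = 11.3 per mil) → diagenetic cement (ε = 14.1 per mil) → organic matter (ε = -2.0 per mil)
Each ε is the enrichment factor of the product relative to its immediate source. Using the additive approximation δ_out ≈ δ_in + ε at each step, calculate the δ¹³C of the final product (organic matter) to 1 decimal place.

-14.0 per mil

step 1: δ ≈ -37.4 + (11.3) = -26.1 per mil
step 2: δ ≈ -26.1 + (14.1) = -12.0 per mil
step 3: δ ≈ -12.0 + (-2.0) = -14.0 per mil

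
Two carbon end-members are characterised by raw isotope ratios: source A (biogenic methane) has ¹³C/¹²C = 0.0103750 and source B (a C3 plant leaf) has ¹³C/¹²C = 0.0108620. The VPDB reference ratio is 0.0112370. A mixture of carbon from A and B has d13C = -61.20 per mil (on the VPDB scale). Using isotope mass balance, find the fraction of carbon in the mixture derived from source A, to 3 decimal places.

δ_A = (0.0103750/0.0112370 − 1)×1000 = (0.923289 − 1)×1000 = -76.711 per mil
δ_B = (0.0108620/0.0112370 − 1)×1000 = (0.966628 − 1)×1000 = -33.372 per mil
f_A = (δ_mix − δ_B)/(δ_A − δ_B) = (-61.20 − (-33.372))/(-76.711 − (-33.372))
f_A = -27.828 / -43.339 = 0.6421

0.642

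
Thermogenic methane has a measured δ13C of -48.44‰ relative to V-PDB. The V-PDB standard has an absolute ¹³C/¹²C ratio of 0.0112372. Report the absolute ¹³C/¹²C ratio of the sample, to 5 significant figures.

0.010693

R_sample = R_standard × (δ13C/1000 + 1)
R_sample = 0.0112372 × (-48.44/1000 + 1) = 0.0112372 × 0.951560
R_sample = 0.0106929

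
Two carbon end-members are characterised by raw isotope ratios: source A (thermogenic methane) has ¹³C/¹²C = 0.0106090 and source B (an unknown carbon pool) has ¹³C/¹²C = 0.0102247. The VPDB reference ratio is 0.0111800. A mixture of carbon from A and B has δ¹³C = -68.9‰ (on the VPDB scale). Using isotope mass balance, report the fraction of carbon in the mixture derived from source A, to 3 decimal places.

0.481

δ_A = (0.0106090/0.0111800 − 1)×1000 = (0.948927 − 1)×1000 = -51.073‰
δ_B = (0.0102247/0.0111800 − 1)×1000 = (0.914553 − 1)×1000 = -85.447‰
f_A = (δ_mix − δ_B)/(δ_A − δ_B) = (-68.9 − (-85.447))/(-51.073 − (-85.447))
f_A = 16.547 / 34.374 = 0.4814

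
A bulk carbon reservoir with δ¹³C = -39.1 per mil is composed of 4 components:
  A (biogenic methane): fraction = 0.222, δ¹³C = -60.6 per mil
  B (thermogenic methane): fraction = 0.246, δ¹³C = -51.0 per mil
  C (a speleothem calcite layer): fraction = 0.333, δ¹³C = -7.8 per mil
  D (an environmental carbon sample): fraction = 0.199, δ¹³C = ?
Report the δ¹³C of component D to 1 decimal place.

Isotope mass balance: δ_bulk = Σ fᵢ·δᵢ.
-39.1 = 0.222×(-60.6) + 0.246×(-51.0) + 0.333×(-7.8) + 0.199×δ_D
0.199·δ_D = -39.1 − (-28.597) = -10.503
δ_D = -10.503 / 0.199 = -52.78 per mil

-52.8 per mil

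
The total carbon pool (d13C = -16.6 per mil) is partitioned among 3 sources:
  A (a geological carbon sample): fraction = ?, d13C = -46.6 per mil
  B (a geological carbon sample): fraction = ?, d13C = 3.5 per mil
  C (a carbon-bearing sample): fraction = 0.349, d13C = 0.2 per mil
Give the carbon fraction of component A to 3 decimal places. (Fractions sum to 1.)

0.378

Let f_A and f_B be the unknown fractions; fractions sum to 1 so f_A + f_B = 0.651.
Mass balance: Σ fᵢ·δᵢ = δ_bulk ⇒ f_A·(-46.6) + f_B·(3.5) = -16.6 − (0.070) = -16.670
Substitute f_B = 0.651 − f_A:
f_A·(-46.6 − 3.5) = -16.670 − 0.651×(3.5) = -18.948
f_A = -18.948 / -50.1 = 0.3782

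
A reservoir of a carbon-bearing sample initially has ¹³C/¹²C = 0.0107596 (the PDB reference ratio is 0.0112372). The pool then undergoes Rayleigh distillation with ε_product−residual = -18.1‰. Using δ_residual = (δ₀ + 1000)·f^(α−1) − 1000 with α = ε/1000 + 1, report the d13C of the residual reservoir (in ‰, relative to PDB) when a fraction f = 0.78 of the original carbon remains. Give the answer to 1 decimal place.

δ₀ = (0.0107596/0.0112372 − 1)×1000 = (0.957498 − 1)×1000 = -42.502‰
α − 1 = ε/1000 = -0.0181
f^(α−1) = 0.78^(-0.0181) = 1.004507
δ_res = (-42.502 + 1000) × 1.004507 − 1000 = 961.814 − 1000 = -38.19‰

-38.2‰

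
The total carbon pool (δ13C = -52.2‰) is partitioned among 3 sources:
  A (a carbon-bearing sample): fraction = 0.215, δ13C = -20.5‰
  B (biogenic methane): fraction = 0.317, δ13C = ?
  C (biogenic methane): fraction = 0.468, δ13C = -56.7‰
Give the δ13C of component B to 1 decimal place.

Isotope mass balance: δ_bulk = Σ fᵢ·δᵢ.
-52.2 = 0.215×(-20.5) + 0.317×δ_B + 0.468×(-56.7)
0.317·δ_B = -52.2 − (-30.943) = -21.257
δ_B = -21.257 / 0.317 = -67.06‰

-67.1‰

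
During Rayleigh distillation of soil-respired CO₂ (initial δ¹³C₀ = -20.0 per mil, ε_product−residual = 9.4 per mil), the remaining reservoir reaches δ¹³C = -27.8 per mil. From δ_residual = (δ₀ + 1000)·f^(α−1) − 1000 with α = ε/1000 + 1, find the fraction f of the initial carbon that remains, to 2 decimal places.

0.43

α − 1 = ε/1000 = 0.0094
(δ_res + 1000)/(δ₀ + 1000) = (-27.8 + 1000)/(-20.0 + 1000) = 972.2/980.0 = 0.992041
f = 0.992041^(1/0.0094) = exp(ln(0.992041)/0.0094) = exp(-0.00799/0.0094)
f = exp(-0.8501) = 0.4274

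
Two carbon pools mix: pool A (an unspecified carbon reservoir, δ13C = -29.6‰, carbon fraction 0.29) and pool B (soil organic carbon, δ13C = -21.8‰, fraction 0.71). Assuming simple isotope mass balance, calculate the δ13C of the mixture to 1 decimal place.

δ_mix = f_A·δ_A + f_B·δ_B
δ_mix = 0.29 × (-29.6) + 0.71 × (-21.8)
δ_mix = -8.58 + -15.48 = -24.06‰

-24.1‰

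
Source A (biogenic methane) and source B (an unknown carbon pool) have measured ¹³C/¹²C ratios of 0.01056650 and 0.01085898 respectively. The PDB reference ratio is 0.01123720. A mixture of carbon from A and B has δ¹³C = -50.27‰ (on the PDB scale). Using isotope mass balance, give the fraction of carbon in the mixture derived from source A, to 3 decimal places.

δ_A = (0.01056650/0.01123720 − 1)×1000 = (0.940314 − 1)×1000 = -59.686‰
δ_B = (0.01085898/0.01123720 − 1)×1000 = (0.966342 − 1)×1000 = -33.658‰
f_A = (δ_mix − δ_B)/(δ_A − δ_B) = (-50.27 − (-33.658))/(-59.686 − (-33.658))
f_A = -16.612 / -26.028 = 0.6382

0.638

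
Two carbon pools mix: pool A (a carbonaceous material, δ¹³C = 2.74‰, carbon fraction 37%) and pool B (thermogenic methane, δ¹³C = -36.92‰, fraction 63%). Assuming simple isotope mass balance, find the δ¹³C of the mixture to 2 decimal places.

δ_mix = f_A·δ_A + f_B·δ_B
δ_mix = 0.37 × (2.74) + 0.63 × (-36.92)
δ_mix = 1.014 + -23.260 = -22.246‰

-22.25‰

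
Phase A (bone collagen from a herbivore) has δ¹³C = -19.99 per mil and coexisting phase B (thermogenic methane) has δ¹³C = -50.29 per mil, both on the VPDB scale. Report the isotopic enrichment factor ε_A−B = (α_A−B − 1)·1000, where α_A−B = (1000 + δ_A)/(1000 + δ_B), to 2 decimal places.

α_A−B = (1000 + -19.99) / (1000 + -50.29) = 980.01 / 949.71 = 1.031904
ε_A−B = (1.031904 − 1) × 1000 = 31.904 per mil
(The approximation ε ≈ δ_A − δ_B would give 30.30 per mil.)

31.90 per mil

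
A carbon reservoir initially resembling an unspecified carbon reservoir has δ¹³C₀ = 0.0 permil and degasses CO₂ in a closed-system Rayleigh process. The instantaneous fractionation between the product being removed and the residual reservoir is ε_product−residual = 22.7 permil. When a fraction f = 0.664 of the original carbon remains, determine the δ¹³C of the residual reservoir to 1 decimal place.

-9.3 permil

Rayleigh residual: δ_res = (δ₀ + 1000)·f^(α−1) − 1000
α = ε/1000 + 1 = 1.02270, so α − 1 = 0.02270
f^(α−1) = 0.664^(0.02270) = 0.990748
δ_res = (-0.0 + 1000) × 0.990748 − 1000 = 990.748 − 1000 = -9.25 permil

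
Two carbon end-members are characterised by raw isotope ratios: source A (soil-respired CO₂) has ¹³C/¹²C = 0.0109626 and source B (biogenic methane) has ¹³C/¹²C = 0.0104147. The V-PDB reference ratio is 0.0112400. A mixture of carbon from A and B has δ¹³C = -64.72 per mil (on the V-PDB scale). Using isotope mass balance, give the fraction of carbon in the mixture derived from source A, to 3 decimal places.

0.179

δ_A = (0.0109626/0.0112400 − 1)×1000 = (0.975320 − 1)×1000 = -24.680 per mil
δ_B = (0.0104147/0.0112400 − 1)×1000 = (0.926575 − 1)×1000 = -73.425 per mil
f_A = (δ_mix − δ_B)/(δ_A − δ_B) = (-64.72 − (-73.425))/(-24.680 − (-73.425))
f_A = 8.705 / 48.746 = 0.1786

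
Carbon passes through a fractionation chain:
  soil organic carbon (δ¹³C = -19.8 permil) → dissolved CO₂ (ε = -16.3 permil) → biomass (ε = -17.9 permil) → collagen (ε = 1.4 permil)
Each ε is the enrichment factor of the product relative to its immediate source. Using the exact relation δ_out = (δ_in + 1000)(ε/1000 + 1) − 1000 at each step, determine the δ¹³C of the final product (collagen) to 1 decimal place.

step 1: δ = (-19.80 + 1000)·(-16.3/1000 + 1) − 1000 = -35.78 permil
step 2: δ = (-35.78 + 1000)·(-17.9/1000 + 1) − 1000 = -53.04 permil
step 3: δ = (-53.04 + 1000)·(1.4/1000 + 1) − 1000 = -51.71 permil

-51.7 permil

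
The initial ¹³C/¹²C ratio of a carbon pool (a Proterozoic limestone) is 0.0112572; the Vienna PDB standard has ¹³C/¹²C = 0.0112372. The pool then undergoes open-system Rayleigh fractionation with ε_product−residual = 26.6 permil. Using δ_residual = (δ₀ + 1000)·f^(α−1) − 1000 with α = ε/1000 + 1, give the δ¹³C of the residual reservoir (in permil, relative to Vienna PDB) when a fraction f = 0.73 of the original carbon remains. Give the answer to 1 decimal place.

δ₀ = (0.0112572/0.0112372 − 1)×1000 = (1.001780 − 1)×1000 = 1.780 permil
α − 1 = ε/1000 = 0.0266
f^(α−1) = 0.73^(0.0266) = 0.991664
δ_res = (1.780 + 1000) × 0.991664 − 1000 = 993.429 − 1000 = -6.57 permil

-6.6 permil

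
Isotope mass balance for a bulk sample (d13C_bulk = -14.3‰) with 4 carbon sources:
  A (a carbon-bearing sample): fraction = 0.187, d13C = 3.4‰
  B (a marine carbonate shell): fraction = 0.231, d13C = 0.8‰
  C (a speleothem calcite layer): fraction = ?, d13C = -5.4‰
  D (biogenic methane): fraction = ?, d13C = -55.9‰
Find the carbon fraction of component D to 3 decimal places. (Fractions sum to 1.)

Let f_D and f_C be the unknown fractions; fractions sum to 1 so f_D + f_C = 0.582.
Mass balance: Σ fᵢ·δᵢ = δ_bulk ⇒ f_D·(-55.9) + f_C·(-5.4) = -14.3 − (0.821) = -15.121
Substitute f_C = 0.582 − f_D:
f_D·(-55.9 − -5.4) = -15.121 − 0.582×(-5.4) = -11.978
f_D = -11.978 / -50.5 = 0.2372

0.237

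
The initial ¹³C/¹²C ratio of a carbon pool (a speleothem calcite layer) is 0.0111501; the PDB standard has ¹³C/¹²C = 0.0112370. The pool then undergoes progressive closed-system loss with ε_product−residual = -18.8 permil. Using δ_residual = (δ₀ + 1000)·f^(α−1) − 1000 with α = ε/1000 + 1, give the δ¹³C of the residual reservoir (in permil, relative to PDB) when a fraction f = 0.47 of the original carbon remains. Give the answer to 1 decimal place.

δ₀ = (0.0111501/0.0112370 − 1)×1000 = (0.992267 − 1)×1000 = -7.733 permil
α − 1 = ε/1000 = -0.0188
f^(α−1) = 0.47^(-0.0188) = 1.014296
δ_res = (-7.733 + 1000) × 1.014296 − 1000 = 1006.452 − 1000 = 6.45 permil

6.5 permil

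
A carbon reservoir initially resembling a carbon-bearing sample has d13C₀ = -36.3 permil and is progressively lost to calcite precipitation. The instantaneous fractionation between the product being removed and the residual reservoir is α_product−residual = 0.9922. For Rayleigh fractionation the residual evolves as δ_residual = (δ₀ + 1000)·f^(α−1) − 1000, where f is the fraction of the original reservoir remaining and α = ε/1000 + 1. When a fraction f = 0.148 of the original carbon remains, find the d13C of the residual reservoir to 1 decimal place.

Rayleigh residual: δ_res = (δ₀ + 1000)·f^(α−1) − 1000
α − 1 = -0.00780
f^(α−1) = 0.148^(-0.00780) = 1.015014
δ_res = (-36.3 + 1000) × 1.015014 − 1000 = 978.169 − 1000 = -21.83 permil

-21.8 permil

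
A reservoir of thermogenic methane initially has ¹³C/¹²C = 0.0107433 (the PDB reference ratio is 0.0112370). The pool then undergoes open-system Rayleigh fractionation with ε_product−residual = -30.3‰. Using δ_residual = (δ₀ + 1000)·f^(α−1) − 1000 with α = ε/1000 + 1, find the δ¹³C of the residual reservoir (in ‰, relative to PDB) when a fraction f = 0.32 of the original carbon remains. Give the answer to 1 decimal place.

-10.4‰

δ₀ = (0.0107433/0.0112370 − 1)×1000 = (0.956065 − 1)×1000 = -43.935‰
α − 1 = ε/1000 = -0.0303
f^(α−1) = 0.32^(-0.0303) = 1.035128
δ_res = (-43.935 + 1000) × 1.035128 − 1000 = 989.649 − 1000 = -10.35‰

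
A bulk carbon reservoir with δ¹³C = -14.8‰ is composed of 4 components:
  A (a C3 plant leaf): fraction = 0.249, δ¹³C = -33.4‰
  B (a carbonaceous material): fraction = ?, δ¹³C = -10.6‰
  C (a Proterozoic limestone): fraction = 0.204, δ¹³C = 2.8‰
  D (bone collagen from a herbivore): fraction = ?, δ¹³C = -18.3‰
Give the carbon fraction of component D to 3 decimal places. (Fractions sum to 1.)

0.163

Let f_D and f_B be the unknown fractions; fractions sum to 1 so f_D + f_B = 0.547.
Mass balance: Σ fᵢ·δᵢ = δ_bulk ⇒ f_D·(-18.3) + f_B·(-10.6) = -14.8 − (-7.745) = -7.055
Substitute f_B = 0.547 − f_D:
f_D·(-18.3 − -10.6) = -7.055 − 0.547×(-10.6) = -1.256
f_D = -1.256 / -7.7 = 0.1632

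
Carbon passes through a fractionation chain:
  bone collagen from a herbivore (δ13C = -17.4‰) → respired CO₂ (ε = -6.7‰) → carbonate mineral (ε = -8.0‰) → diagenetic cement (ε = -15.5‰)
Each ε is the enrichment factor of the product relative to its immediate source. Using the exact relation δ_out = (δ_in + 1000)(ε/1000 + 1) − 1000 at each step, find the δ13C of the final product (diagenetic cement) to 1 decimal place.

step 1: δ = (-17.40 + 1000)·(-6.7/1000 + 1) − 1000 = -23.98‰
step 2: δ = (-23.98 + 1000)·(-8.0/1000 + 1) − 1000 = -31.79‰
step 3: δ = (-31.79 + 1000)·(-15.5/1000 + 1) − 1000 = -46.80‰

-46.8‰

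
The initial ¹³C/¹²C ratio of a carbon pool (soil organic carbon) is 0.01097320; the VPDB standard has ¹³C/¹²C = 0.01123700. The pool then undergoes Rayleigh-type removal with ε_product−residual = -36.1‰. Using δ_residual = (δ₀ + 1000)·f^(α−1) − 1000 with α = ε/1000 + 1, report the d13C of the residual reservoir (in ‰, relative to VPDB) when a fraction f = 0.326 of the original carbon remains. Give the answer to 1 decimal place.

δ₀ = (0.01097320/0.01123700 − 1)×1000 = (0.976524 − 1)×1000 = -23.476‰
α − 1 = ε/1000 = -0.0361
f^(α−1) = 0.326^(-0.0361) = 1.041293
δ_res = (-23.476 + 1000) × 1.041293 − 1000 = 1016.847 − 1000 = 16.85‰

16.8‰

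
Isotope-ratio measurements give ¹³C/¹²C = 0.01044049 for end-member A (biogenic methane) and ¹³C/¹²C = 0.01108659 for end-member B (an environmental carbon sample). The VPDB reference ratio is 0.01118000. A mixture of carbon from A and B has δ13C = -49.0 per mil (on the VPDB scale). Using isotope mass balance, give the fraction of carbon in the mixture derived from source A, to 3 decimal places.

0.703

δ_A = (0.01044049/0.01118000 − 1)×1000 = (0.933854 − 1)×1000 = -66.146 per mil
δ_B = (0.01108659/0.01118000 − 1)×1000 = (0.991645 − 1)×1000 = -8.355 per mil
f_A = (δ_mix − δ_B)/(δ_A − δ_B) = (-49.0 − (-8.355))/(-66.146 − (-8.355))
f_A = -40.645 / -57.791 = 0.7033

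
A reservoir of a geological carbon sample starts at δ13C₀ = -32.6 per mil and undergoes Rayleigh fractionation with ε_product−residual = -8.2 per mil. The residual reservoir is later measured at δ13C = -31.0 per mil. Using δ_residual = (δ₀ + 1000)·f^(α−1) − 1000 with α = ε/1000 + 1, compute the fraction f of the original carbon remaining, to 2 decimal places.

0.82

α − 1 = ε/1000 = -0.0082
(δ_res + 1000)/(δ₀ + 1000) = (-31.0 + 1000)/(-32.6 + 1000) = 969.0/967.4 = 1.001654
f = 1.001654^(1/-0.0082) = exp(ln(1.001654)/-0.0082) = exp(0.00165/-0.0082)
f = exp(-0.2015) = 0.8175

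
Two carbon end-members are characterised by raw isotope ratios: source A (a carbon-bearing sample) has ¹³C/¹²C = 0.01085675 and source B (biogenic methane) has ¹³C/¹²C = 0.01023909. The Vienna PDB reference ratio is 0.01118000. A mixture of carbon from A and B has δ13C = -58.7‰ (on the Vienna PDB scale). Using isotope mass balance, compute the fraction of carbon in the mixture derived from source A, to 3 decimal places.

0.461

δ_A = (0.01085675/0.01118000 − 1)×1000 = (0.971087 − 1)×1000 = -28.913‰
δ_B = (0.01023909/0.01118000 − 1)×1000 = (0.915840 − 1)×1000 = -84.160‰
f_A = (δ_mix − δ_B)/(δ_A − δ_B) = (-58.7 − (-84.160))/(-28.913 − (-84.160))
f_A = 25.460 / 55.247 = 0.4608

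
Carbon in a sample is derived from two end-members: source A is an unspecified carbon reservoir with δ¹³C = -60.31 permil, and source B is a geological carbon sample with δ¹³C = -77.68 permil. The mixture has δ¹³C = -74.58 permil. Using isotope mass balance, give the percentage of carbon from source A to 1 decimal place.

δ_mix = f_A·δ_A + (1 − f_A)·δ_B  ⇒  f_A = (δ_mix − δ_B)/(δ_A − δ_B)
f_A = (-74.58 − (-77.68)) / (-60.31 − (-77.68))
f_A = 3.10 / 17.37 = 0.1785

17.8%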